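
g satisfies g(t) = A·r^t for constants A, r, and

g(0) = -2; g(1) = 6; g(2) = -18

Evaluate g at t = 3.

54

Consecutive ratio: 6/(-2) = -3, and -18/6 = -3, so r = -3.
Then A·(-3)^0 = -2 gives A = -2, and g(t) = -2·(-3)^t.
g(3) = -2·(-3)^3 = 54.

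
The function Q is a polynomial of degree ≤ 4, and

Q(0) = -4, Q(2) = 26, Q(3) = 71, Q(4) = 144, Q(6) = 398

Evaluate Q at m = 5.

251

Write Q(m) = am^4 + bm³ + cm² + dm + e; the 5 given values yield a linear system in the 5 coefficients.
Solving, the leading coefficient vanishes, and Q(m) = m³ + 5m² + m - 4.
Then Q(5) = 251.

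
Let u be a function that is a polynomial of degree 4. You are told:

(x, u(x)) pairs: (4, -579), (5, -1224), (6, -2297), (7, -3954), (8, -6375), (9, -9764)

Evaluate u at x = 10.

First differences: -645, -1073, -1657, -2421, -3389. Second differences: -428, -584, -764, -968. Third differences: -156, -180, -204. Fourth differences: -24, -24.
Level-4 differences are constant, so u has degree 4.
Fitting a degree-4 polynomial gives u(x) = -x^4 - 4x³ - 3x² - 5x + 1.
Then u(10) = -14349.

-14349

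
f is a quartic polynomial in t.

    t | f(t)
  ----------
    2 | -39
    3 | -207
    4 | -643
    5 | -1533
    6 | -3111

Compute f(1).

Write f(t) = at^4 + bt³ + ct² + dt + e; the 5 given values yield a linear system in the 5 coefficients.
Solving, f(t) = -2t^4 - 3t³ + 3t² + 4t - 3.
Then f(1) = -1.

-1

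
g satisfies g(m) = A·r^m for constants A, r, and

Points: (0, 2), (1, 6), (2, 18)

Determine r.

3

Consecutive ratio: 6/2 = 3, and 18/6 = 3, so r = 3.
Then A·3^0 = 2 gives A = 2, and g(m) = 2·3^m.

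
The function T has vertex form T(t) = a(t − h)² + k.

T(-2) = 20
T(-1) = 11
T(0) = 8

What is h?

First differences -9, -3; second difference 6 = 2a, so a = 3.
Expanding, the t-coefficient is −2ah = -6h; matching it to the data gives h = 0, and then k = 8.
So T(t) = 3(t + 0)² + 8.
Hence h = 0.

0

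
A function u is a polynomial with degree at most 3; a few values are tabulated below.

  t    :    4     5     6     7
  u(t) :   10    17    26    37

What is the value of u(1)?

1

First differences: 7, 9, 11. Second differences: 2, 2.
Level-2 differences are constant, so u has degree 2.
Fitting a degree-2 polynomial gives u(t) = t² - 2t + 2.
Then u(1) = 1.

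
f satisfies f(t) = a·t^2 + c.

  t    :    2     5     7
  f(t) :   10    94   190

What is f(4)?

58

From f(2) = 10 and f(5) = 94: 4a + c = 10 and 25a + c = 94.
Subtracting: 21a = 84, so a = 4; then c = 10 − 4·4 = -6.
So f(t) = 4t² − 6, and f(4) = 58.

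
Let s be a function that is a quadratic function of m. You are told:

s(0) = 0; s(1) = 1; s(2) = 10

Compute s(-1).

7

Write s(m) = am² + bm + c; the 3 given values yield a linear system in the 3 coefficients.
Solving, s(m) = 4m² - 3m.
Then s(-1) = 7.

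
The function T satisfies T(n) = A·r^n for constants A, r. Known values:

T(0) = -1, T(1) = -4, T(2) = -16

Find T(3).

Consecutive ratio: -4/(-1) = 4, and -16/(-4) = 4, so r = 4.
Then A·4^0 = -1 gives A = -1, and T(n) = -1·4^n.
T(3) = -1·4^3 = -64.

-64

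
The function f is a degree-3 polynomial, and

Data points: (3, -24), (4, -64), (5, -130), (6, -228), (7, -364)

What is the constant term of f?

0

Write f(x) = ax³ + bx² + cx + d; the 5 given values yield a linear system in the 4 coefficients.
Solving, f(x) = -x³ - x² + 4x.
The constant term is f(0) = 0.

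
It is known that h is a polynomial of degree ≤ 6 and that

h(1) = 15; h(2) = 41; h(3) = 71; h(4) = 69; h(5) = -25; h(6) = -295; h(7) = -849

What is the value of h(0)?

First differences: 26, 30, -2, -94, -270, -554. Second differences: 4, -32, -92, -176, -284. Third differences: -36, -60, -84, -108. Fourth differences: -24, -24, -24.
Level-4 differences are constant, so h has degree 4.
Fitting a degree-4 polynomial gives h(k) = -k^4 + 4k³ + 3k² + 4k + 5.
Then h(0) = 5.

5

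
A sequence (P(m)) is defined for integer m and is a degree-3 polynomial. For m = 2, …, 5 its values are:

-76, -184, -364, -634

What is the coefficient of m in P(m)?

Write P(m) = am³ + bm² + cm + d; the 4 given values yield a linear system in the 4 coefficients.
Solving, P(m) = -3m³ - 9m² - 6m - 4.
The coefficient of m is -6.

-6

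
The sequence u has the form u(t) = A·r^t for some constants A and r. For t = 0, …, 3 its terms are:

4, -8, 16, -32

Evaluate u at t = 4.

Consecutive ratio: -8/4 = -2, and 16/(-8) = -2, so r = -2.
Then A·(-2)^0 = 4 gives A = 4, and u(t) = 4·(-2)^t.
u(4) = 4·(-2)^4 = 64.

64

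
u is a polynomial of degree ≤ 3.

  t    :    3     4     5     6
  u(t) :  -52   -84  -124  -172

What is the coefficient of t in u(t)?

-4

First differences: -32, -40, -48. Second differences: -8, -8.
Level-2 differences are constant, so u has degree 2.
Fitting a degree-2 polynomial gives u(t) = -4t² - 4t - 4.
The coefficient of t is -4.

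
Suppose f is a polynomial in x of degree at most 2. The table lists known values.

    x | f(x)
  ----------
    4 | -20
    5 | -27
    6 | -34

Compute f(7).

First differences: -7, -7.
Level-1 differences are constant, so f has degree 1.
Fitting a degree-1 polynomial gives f(x) = -7x + 8.
Then f(7) = -41.

-41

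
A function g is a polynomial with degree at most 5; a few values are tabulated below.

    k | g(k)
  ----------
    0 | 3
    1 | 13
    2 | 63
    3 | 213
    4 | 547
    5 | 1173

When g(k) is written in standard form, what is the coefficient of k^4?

1

First differences: 10, 50, 150, 334, 626. Second differences: 40, 100, 184, 292. Third differences: 60, 84, 108. Fourth differences: 24, 24.
Level-4 differences are constant, so g has degree 4.
Fitting a degree-4 polynomial gives g(k) = k^4 + 4k³ + k² + 4k + 3.
The coefficient of k^4 is 1.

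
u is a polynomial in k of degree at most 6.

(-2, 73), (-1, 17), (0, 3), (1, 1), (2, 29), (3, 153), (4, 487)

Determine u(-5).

1513

First differences: -56, -14, -2, 28, 124, 334. Second differences: 42, 12, 30, 96, 210. Third differences: -30, 18, 66, 114. Fourth differences: 48, 48, 48.
Level-4 differences are constant, so u has degree 4.
Fitting a degree-4 polynomial gives u(k) = 2k^4 - k³ + 4k² - 7k + 3.
Then u(-5) = 1513.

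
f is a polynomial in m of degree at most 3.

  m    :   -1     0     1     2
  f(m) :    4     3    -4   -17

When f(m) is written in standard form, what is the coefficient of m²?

Write f(m) = am³ + bm² + cm + d; the 4 given values yield a linear system in the 4 coefficients.
Solving, the leading coefficient vanishes, and f(m) = -3m² - 4m + 3.
The coefficient of m² is -3.

-3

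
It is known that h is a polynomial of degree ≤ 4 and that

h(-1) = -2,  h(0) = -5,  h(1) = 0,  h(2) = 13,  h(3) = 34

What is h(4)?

First differences: -3, 5, 13, 21. Second differences: 8, 8, 8.
Level-2 differences are constant, so h has degree 2.
Fitting a degree-2 polynomial gives h(t) = 4t² + t - 5.
Then h(4) = 63.

63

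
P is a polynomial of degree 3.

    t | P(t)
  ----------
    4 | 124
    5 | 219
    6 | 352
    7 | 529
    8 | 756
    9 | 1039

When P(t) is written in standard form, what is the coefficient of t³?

First differences: 95, 133, 177, 227, 283. Second differences: 38, 44, 50, 56. Third differences: 6, 6, 6.
Level-3 differences are constant, so P has degree 3.
Fitting a degree-3 polynomial gives P(t) = t³ + 4t² - 2t + 4.
The coefficient of t³ is 1.

1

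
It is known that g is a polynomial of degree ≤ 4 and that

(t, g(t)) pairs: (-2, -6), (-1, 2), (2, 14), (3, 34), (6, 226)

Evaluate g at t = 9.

Write g(t) = at^4 + bt³ + ct² + dt + e; the 5 given values yield a linear system in the 5 coefficients.
Solving, the leading coefficient vanishes, and g(t) = t³ + t + 4.
Then g(9) = 742.

742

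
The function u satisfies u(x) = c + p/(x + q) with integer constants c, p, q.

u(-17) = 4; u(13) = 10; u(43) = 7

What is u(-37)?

5

(u(x) − c)(x + q) = p for each data point; the three points give a linear system in c and q, then p follows.
Solving: c = 6, q = -3, p = 40, so u(x) = 6 + 40/(x − 3).
Then u(-37) = 6 + 40/(-40) = 5.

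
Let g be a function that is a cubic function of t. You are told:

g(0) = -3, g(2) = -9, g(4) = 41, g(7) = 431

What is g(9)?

1041

Write g(t) = at³ + bt² + ct + d; the 4 given values yield a linear system in the 4 coefficients.
Solving, g(t) = 2t³ - 5t² - t - 3.
Then g(9) = 1041.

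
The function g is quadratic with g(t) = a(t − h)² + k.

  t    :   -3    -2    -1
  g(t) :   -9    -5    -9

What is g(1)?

-41

First differences 4, -4; second difference -8 = 2a, so a = -4.
Expanding, the t-coefficient is −2ah = 8h; matching it to the data gives h = -2, and then k = -5.
So g(t) = -4(t + 2)² − 5.
g(1) = -4·3² − 5 = -41.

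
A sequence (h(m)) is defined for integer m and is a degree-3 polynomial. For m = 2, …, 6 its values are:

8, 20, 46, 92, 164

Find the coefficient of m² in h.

-2

First differences: 12, 26, 46, 72. Second differences: 14, 20, 26. Third differences: 6, 6.
Level-3 differences are constant, so h has degree 3.
Fitting a degree-3 polynomial gives h(m) = m³ - 2m² + 3m + 2.
The coefficient of m² is -2.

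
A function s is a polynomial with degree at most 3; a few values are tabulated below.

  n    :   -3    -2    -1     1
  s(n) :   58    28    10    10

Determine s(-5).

154

Write s(n) = an³ + bn² + cn + d; the 4 given values yield a linear system in the 4 coefficients.
Solving, the leading coefficient vanishes, and s(n) = 6n² + 4.
Then s(-5) = 154.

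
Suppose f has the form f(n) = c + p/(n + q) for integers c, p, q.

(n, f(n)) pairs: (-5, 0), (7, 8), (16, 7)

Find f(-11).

4

(f(n) − c)(n + q) = p for each data point; the three points give a linear system in c and q, then p follows.
Solving: c = 6, q = 2, p = 18, so f(n) = 6 + 18/(n + 2).
Then f(-11) = 6 + 18/(-9) = 4.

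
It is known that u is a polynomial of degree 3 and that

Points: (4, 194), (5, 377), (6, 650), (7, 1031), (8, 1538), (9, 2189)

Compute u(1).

First differences: 183, 273, 381, 507, 651. Second differences: 90, 108, 126, 144. Third differences: 18, 18, 18.
Level-3 differences are constant, so u has degree 3.
Fitting a degree-3 polynomial gives u(n) = 3n³ + 2.
Then u(1) = 5.

5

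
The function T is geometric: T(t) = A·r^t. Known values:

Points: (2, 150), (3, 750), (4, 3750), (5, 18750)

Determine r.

5

Consecutive ratio: 750/150 = 5, and 3750/750 = 5, so r = 5.
Then A·5^2 = 150 gives A = 6, and T(t) = 6·5^t.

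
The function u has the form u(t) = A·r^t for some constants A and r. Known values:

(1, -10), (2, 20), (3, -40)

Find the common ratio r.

Consecutive ratio: 20/(-10) = -2, and -40/20 = -2, so r = -2.
Then A·(-2)^1 = -10 gives A = 5, and u(t) = 5·(-2)^t.

-2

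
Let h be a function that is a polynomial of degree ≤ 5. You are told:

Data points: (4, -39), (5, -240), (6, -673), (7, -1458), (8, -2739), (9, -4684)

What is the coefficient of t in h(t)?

Write h(t) = at^5 + bt^4 + ct³ + dt² + et + p; the 6 given values yield a linear system in the 6 coefficients.
Solving, the leading coefficient vanishes, and h(t) = -t^4 + 2t³ + 5t² + t + 5.
The coefficient of t is 1.

1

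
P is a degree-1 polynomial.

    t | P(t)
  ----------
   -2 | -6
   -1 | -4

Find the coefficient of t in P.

Write P(t) = at + b; the 2 given values yield a linear system in the 2 coefficients.
Solving, P(t) = 2t - 2.
The coefficient of t is 2.

2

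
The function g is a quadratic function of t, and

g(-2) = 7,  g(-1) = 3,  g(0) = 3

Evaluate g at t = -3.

Write g(t) = at² + bt + c; the 3 given values yield a linear system in the 3 coefficients.
Solving, g(t) = 2t² + 2t + 3.
Then g(-3) = 15.

15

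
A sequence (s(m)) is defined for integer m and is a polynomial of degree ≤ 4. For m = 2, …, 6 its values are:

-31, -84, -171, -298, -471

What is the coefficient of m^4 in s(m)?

0

First differences: -53, -87, -127, -173. Second differences: -34, -40, -46. Third differences: -6, -6.
Level-3 differences are constant, so s has degree 3.
Fitting a degree-3 polynomial gives s(m) = -m³ - 8m² + 6m - 3.
The coefficient of m^4 is 0.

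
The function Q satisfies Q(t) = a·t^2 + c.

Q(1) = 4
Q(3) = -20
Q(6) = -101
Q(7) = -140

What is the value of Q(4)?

-41

From Q(1) = 4 and Q(3) = -20: 1a + c = 4 and 9a + c = -20.
Subtracting: 8a = -24, so a = -3; then c = 4 − (-3)·1 = 7.
So Q(t) = -3t² + 7, and Q(4) = -41.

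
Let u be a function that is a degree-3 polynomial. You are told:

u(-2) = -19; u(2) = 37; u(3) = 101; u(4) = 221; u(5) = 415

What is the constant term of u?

Write u(n) = an³ + bn² + cn + d; the 5 given values yield a linear system in the 4 coefficients.
Solving, u(n) = 3n³ + n² + 2n + 5.
The constant term is u(0) = 5.

5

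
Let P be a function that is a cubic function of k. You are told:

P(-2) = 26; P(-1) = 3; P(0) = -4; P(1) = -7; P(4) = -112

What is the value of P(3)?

-49

Write P(k) = ak³ + bk² + ck + d; the 5 given values yield a linear system in the 4 coefficients.
Solving, P(k) = -2k³ + 2k² - 3k - 4.
Then P(3) = -49.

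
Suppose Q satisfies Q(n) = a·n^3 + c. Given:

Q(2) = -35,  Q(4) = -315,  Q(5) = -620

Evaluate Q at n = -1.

10

From Q(2) = -35 and Q(4) = -315: 8a + c = -35 and 64a + c = -315.
Subtracting: 56a = -280, so a = -5; then c = -35 − (-5)·8 = 5.
So Q(n) = -5n³ + 5, and Q(-1) = 10.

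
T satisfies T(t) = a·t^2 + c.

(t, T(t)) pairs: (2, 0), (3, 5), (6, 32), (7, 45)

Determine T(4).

12

From T(2) = 0 and T(3) = 5: 4a + c = 0 and 9a + c = 5.
Subtracting: 5a = 5, so a = 1; then c = 0 − 1·4 = -4.
So T(t) = 1t² − 4, and T(4) = 12.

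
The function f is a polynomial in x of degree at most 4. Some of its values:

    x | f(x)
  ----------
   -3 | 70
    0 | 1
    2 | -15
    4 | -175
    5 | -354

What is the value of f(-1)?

Write f(x) = ax^4 + bx³ + cx² + dx + e; the 5 given values yield a linear system in the 5 coefficients.
Solving, the leading coefficient vanishes, and f(x) = -3x³ + 4x + 1.
Then f(-1) = 0.

0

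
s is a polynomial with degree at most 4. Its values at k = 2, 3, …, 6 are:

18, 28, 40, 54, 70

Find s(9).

First differences: 10, 12, 14, 16. Second differences: 2, 2, 2.
Level-2 differences are constant, so s has degree 2.
Fitting a degree-2 polynomial gives s(k) = k² + 5k + 4.
Then s(9) = 130.

130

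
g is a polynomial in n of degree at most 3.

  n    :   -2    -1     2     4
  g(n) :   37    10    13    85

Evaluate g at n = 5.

142

Write g(n) = an³ + bn² + cn + d; the 4 given values yield a linear system in the 4 coefficients.
Solving, the leading coefficient vanishes, and g(n) = 7n² - 6n - 3.
Then g(5) = 142.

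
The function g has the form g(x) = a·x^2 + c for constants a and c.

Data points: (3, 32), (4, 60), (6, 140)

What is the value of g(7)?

From g(3) = 32 and g(4) = 60: 9a + c = 32 and 16a + c = 60.
Subtracting: 7a = 28, so a = 4; then c = 32 − 4·9 = -4.
So g(x) = 4x² − 4, and g(7) = 192.

192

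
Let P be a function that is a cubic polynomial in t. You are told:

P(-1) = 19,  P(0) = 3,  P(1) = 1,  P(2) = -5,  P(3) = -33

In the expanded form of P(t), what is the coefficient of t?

-6

Write P(t) = at³ + bt² + ct + d; the 5 given values yield a linear system in the 4 coefficients.
Solving, P(t) = -3t³ + 7t² - 6t + 3.
The coefficient of t is -6.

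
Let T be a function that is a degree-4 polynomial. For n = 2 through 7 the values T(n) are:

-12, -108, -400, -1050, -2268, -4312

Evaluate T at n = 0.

0

First differences: -96, -292, -650, -1218, -2044. Second differences: -196, -358, -568, -826. Third differences: -162, -210, -258. Fourth differences: -48, -48.
Level-4 differences are constant, so T has degree 4.
Fitting a degree-4 polynomial gives T(n) = -2n^4 + n³ + 3n².
Then T(0) = 0.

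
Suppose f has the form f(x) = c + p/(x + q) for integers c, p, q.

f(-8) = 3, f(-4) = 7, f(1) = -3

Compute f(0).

(f(x) − c)(x + q) = p for each data point; the three points give a linear system in c and q, then p follows.
Solving: c = 1, q = 2, p = -12, so f(x) = 1 − 12/(x + 2).
Then f(0) = 1 − 12/2 = -5.

-5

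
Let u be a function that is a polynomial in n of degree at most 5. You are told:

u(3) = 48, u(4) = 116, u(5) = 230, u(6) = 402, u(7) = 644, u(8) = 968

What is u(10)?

1910

Write u(n) = an^5 + bn^4 + cn³ + dn² + en + p; the 6 given values yield a linear system in the 6 coefficients.
Solving, the top 2 coefficients vanish, and u(n) = 2n³ - n² + n.
Then u(10) = 1910.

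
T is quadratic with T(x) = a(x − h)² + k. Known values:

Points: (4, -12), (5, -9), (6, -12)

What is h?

First differences 3, -3; second difference -6 = 2a, so a = -3.
Expanding, the x-coefficient is −2ah = 6h; matching it to the data gives h = 5, and then k = -9.
So T(x) = -3(x − 5)² − 9.
Hence h = 5.

5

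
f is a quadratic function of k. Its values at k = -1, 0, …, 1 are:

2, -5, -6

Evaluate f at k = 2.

-1

Write f(k) = ak² + bk + c; the 3 given values yield a linear system in the 3 coefficients.
Solving, f(k) = 3k² - 4k - 5.
Then f(2) = -1.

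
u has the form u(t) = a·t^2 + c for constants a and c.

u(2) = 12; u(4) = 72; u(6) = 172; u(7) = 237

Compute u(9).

397

From u(2) = 12 and u(4) = 72: 4a + c = 12 and 16a + c = 72.
Subtracting: 12a = 60, so a = 5; then c = 12 − 5·4 = -8.
So u(t) = 5t² − 8, and u(9) = 397.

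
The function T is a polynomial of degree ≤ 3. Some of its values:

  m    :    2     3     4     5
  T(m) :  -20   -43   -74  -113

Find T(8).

First differences: -23, -31, -39. Second differences: -8, -8.
Level-2 differences are constant, so T has degree 2.
Fitting a degree-2 polynomial gives T(m) = -4m² - 3m + 2.
Then T(8) = -278.

-278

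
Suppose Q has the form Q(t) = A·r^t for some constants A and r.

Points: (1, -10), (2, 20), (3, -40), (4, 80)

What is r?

Consecutive ratio: 20/(-10) = -2, and -40/20 = -2, so r = -2.
Then A·(-2)^1 = -10 gives A = 5, and Q(t) = 5·(-2)^t.

-2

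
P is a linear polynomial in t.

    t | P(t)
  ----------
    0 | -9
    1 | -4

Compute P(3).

6

Write P(t) = at + b; the 2 given values yield a linear system in the 2 coefficients.
Solving, P(t) = 5t - 9.
Then P(3) = 6.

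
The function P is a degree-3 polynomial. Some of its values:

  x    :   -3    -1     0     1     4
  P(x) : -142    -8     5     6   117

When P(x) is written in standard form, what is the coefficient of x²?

-6

Write P(x) = ax³ + bx² + cx + d; the 5 given values yield a linear system in the 4 coefficients.
Solving, P(x) = 3x³ - 6x² + 4x + 5.
The coefficient of x² is -6.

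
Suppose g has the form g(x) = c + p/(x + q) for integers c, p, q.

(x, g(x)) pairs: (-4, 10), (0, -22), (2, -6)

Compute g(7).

(g(x) − c)(x + q) = p for each data point; the three points give a linear system in c and q, then p follows.
Solving: c = 2, q = 1, p = -24, so g(x) = 2 − 24/(x + 1).
Then g(7) = 2 − 24/8 = -1.

-1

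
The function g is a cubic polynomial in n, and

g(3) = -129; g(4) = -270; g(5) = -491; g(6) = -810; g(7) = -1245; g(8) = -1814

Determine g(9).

Write g(n) = an³ + bn² + cn + d; the 6 given values yield a linear system in the 4 coefficients.
Solving, g(n) = -3n³ - 4n² - 2n - 6.
Then g(9) = -2535.

-2535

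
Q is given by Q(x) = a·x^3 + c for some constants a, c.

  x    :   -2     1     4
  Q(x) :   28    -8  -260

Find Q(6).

From Q(-2) = 28 and Q(1) = -8: -8a + c = 28 and 1a + c = -8.
Subtracting: 9a = -36, so a = -4; then c = 28 − (-4)·(-8) = -4.
So Q(x) = -4x³ − 4, and Q(6) = -868.

-868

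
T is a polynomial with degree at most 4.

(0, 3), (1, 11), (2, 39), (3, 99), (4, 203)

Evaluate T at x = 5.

Write T(x) = ax^4 + bx³ + cx² + dx + e; the 5 given values yield a linear system in the 5 coefficients.
Solving, the leading coefficient vanishes, and T(x) = 2x³ + 4x² + 2x + 3.
Then T(5) = 363.

363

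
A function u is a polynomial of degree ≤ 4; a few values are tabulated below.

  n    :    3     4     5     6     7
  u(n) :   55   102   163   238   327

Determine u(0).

-2

Write u(n) = an^4 + bn³ + cn² + dn + e; the 5 given values yield a linear system in the 5 coefficients.
Solving, the top 2 coefficients vanish, and u(n) = 7n² - 2n - 2.
Then u(0) = -2.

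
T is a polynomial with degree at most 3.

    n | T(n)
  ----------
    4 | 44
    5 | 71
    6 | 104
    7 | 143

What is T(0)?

-4

Write T(n) = an³ + bn² + cn + d; the 4 given values yield a linear system in the 4 coefficients.
Solving, the leading coefficient vanishes, and T(n) = 3n² - 4.
The constant term is T(0) = -4.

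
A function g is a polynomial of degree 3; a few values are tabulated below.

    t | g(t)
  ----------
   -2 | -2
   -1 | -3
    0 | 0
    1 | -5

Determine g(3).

-87

Write g(t) = at³ + bt² + ct + d; the 4 given values yield a linear system in the 4 coefficients.
Solving, g(t) = -2t³ - 4t² + t.
Then g(3) = -87.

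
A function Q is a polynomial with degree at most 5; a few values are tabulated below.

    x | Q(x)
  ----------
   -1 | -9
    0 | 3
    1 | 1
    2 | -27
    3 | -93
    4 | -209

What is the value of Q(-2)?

-23

Write Q(x) = ax^5 + bx^4 + cx³ + dx² + ex + p; the 6 given values yield a linear system in the 6 coefficients.
Solving, the top 2 coefficients vanish, and Q(x) = -2x³ - 7x² + 7x + 3.
Then Q(-2) = -23.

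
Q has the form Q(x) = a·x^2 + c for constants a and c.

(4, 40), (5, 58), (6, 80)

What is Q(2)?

From Q(4) = 40 and Q(5) = 58: 16a + c = 40 and 25a + c = 58.
Subtracting: 9a = 18, so a = 2; then c = 40 − 2·16 = 8.
So Q(x) = 2x² + 8, and Q(2) = 16.

16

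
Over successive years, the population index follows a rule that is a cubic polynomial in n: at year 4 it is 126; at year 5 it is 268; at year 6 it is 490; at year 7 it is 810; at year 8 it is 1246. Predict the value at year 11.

Write the value at n as P(n).
First differences: 142, 222, 320, 436. Second differences: 80, 98, 116. Third differences: 18, 18.
Level-3 differences are constant, so P has degree 3.
Fitting a degree-3 polynomial gives P(n) = 3n³ - 5n² + 4n - 2.
Then P(11) = 3430.

3430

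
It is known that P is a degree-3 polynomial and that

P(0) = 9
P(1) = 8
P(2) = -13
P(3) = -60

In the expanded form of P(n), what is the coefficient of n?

7

Write P(n) = an³ + bn² + cn + d; the 4 given values yield a linear system in the 4 coefficients.
Solving, P(n) = -n³ - 7n² + 7n + 9.
The coefficient of n is 7.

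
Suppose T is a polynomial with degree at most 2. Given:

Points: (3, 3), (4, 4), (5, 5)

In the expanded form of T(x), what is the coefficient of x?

1

First differences: 1, 1.
Level-1 differences are constant, so T has degree 1.
Fitting a degree-1 polynomial gives T(x) = x.
The coefficient of x is 1.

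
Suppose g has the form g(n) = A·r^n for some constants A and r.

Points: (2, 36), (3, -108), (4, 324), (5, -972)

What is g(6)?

Consecutive ratio: -108/36 = -3, and 324/(-108) = -3, so r = -3.
Then A·(-3)^2 = 36 gives A = 4, and g(n) = 4·(-3)^n.
g(6) = 4·(-3)^6 = 2916.

2916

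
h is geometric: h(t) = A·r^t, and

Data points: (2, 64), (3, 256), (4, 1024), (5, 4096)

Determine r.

Consecutive ratio: 256/64 = 4, and 1024/256 = 4, so r = 4.
Then A·4^2 = 64 gives A = 4, and h(t) = 4·4^t.

4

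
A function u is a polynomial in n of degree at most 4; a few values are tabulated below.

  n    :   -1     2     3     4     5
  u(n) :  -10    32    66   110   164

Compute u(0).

-6

Write u(n) = an^4 + bn³ + cn² + dn + e; the 5 given values yield a linear system in the 5 coefficients.
Solving, the top 2 coefficients vanish, and u(n) = 5n² + 9n - 6.
Then u(0) = -6.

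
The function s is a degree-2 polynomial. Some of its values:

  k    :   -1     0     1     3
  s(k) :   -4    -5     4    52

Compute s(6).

199

Write s(k) = ak² + bk + c; the 4 given values yield a linear system in the 3 coefficients.
Solving, s(k) = 5k² + 4k - 5.
Then s(6) = 199.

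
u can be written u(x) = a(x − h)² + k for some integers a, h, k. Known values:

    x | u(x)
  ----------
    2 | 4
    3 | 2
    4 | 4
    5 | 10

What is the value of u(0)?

20

First differences -2, 2, 6; second difference 4 = 2a, so a = 2.
Expanding, the x-coefficient is −2ah = -4h; matching it to the data gives h = 3, and then k = 2.
So u(x) = 2(x − 3)² + 2.
u(0) = 2·(-3)² + 2 = 20.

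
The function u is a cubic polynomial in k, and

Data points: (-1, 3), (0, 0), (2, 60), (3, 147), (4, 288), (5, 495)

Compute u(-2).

Write u(k) = ak³ + bk² + ck + d; the 6 given values yield a linear system in the 4 coefficients.
Solving, u(k) = 2k³ + 9k² + 4k.
Then u(-2) = 12.

12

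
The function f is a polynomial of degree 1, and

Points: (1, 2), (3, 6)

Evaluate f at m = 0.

Write f(m) = am + b; the 2 given values yield a linear system in the 2 coefficients.
Solving, f(m) = 2m.
Then f(0) = 0.

0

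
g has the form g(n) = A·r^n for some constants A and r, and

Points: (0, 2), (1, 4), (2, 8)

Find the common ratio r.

Consecutive ratio: 4/2 = 2, and 8/4 = 2, so r = 2.
Then A·2^0 = 2 gives A = 2, and g(n) = 2·2^n.

2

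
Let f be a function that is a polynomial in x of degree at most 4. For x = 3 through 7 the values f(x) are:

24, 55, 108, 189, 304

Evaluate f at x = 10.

First differences: 31, 53, 81, 115. Second differences: 22, 28, 34. Third differences: 6, 6.
Level-3 differences are constant, so f has degree 3.
Fitting a degree-3 polynomial gives f(x) = x³ - x² + x + 3.
Then f(10) = 913.

913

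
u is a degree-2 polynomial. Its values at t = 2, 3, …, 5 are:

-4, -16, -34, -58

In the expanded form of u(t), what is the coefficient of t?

3

First differences: -12, -18, -24. Second differences: -6, -6.
Level-2 differences are constant, so u has degree 2.
Fitting a degree-2 polynomial gives u(t) = -3t² + 3t + 2.
The coefficient of t is 3.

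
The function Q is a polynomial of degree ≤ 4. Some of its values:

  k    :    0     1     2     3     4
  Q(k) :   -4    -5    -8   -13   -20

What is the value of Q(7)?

First differences: -1, -3, -5, -7. Second differences: -2, -2, -2.
Level-2 differences are constant, so Q has degree 2.
Fitting a degree-2 polynomial gives Q(k) = -k² - 4.
Then Q(7) = -53.

-53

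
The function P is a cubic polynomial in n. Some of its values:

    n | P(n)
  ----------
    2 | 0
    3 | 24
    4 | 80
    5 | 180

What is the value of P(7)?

560

Write P(n) = an³ + bn² + cn + d; the 4 given values yield a linear system in the 4 coefficients.
Solving, P(n) = 2n³ - 2n² - 4n.
Then P(7) = 560.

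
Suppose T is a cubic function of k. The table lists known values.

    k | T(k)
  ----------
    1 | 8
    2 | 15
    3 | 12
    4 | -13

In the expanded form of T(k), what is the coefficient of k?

Write T(k) = ak³ + bk² + ck + d; the 4 given values yield a linear system in the 4 coefficients.
Solving, T(k) = -2k³ + 7k² + 3.
The coefficient of k is 0.

0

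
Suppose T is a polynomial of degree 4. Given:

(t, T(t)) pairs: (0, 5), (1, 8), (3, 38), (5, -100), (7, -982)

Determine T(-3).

-172

Write T(t) = at^4 + bt³ + ct² + dt + e; the 5 given values yield a linear system in the 5 coefficients.
Solving, T(t) = -t^4 + 4t³ + t² - t + 5.
Then T(-3) = -172.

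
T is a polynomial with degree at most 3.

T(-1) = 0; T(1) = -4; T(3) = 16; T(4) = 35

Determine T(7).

128

Write T(k) = ak³ + bk² + ck + d; the 4 given values yield a linear system in the 4 coefficients.
Solving, the leading coefficient vanishes, and T(k) = 3k² - 2k - 5.
Then T(7) = 128.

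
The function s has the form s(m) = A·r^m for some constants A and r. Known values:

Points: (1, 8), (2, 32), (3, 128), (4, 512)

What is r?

4

Consecutive ratio: 32/8 = 4, and 128/32 = 4, so r = 4.
Then A·4^1 = 8 gives A = 2, and s(m) = 2·4^m.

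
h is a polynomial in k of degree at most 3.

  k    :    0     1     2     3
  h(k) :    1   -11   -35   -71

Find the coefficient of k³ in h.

First differences: -12, -24, -36. Second differences: -12, -12.
Level-2 differences are constant, so h has degree 2.
Fitting a degree-2 polynomial gives h(k) = -6k² - 6k + 1.
The coefficient of k³ is 0.

0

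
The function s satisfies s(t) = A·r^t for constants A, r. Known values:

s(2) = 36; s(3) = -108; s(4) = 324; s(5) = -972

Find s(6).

Consecutive ratio: -108/36 = -3, and 324/(-108) = -3, so r = -3.
Then A·(-3)^2 = 36 gives A = 4, and s(t) = 4·(-3)^t.
s(6) = 4·(-3)^6 = 2916.

2916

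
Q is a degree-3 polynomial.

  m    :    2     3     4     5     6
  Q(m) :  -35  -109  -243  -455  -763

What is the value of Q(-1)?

First differences: -74, -134, -212, -308. Second differences: -60, -78, -96. Third differences: -18, -18.
Level-3 differences are constant, so Q has degree 3.
Fitting a degree-3 polynomial gives Q(m) = -3m³ - 3m² - 2m + 5.
Then Q(-1) = 7.

7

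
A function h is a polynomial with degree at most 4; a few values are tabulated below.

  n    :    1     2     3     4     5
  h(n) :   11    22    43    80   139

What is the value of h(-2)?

Write h(n) = an^4 + bn³ + cn² + dn + e; the 5 given values yield a linear system in the 5 coefficients.
Solving, the leading coefficient vanishes, and h(n) = n³ - n² + 7n + 4.
Then h(-2) = -22.

-22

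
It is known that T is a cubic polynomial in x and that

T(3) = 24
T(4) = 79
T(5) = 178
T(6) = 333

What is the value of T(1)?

Write T(x) = ax³ + bx² + cx + d; the 4 given values yield a linear system in the 4 coefficients.
Solving, T(x) = 2x³ - 2x² - 5x + 3.
Then T(1) = -2.

-2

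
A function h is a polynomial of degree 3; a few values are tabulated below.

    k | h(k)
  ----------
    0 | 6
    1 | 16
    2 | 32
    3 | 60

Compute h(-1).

Write h(k) = ak³ + bk² + ck + d; the 4 given values yield a linear system in the 4 coefficients.
Solving, h(k) = k³ + 9k + 6.
Then h(-1) = -4.

-4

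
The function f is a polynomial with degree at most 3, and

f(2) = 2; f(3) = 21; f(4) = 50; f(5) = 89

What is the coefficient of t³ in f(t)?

Write f(t) = at³ + bt² + ct + d; the 4 given values yield a linear system in the 4 coefficients.
Solving, the leading coefficient vanishes, and f(t) = 5t² - 6t - 6.
The coefficient of t³ is 0.

0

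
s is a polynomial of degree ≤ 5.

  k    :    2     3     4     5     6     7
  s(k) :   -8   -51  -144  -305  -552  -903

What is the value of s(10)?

First differences: -43, -93, -161, -247, -351. Second differences: -50, -68, -86, -104. Third differences: -18, -18, -18.
Level-3 differences are constant, so s has degree 3.
Fitting a degree-3 polynomial gives s(k) = -3k³ + 2k² + 4k.
Then s(10) = -2760.

-2760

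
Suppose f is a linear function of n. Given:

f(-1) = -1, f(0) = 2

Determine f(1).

5

Write f(n) = an + b; the 2 given values yield a linear system in the 2 coefficients.
Solving, f(n) = 3n + 2.
Then f(1) = 5.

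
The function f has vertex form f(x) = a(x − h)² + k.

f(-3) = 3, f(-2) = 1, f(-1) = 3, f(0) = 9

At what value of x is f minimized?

First differences -2, 2, 6; second difference 4 = 2a, so a = 2.
Expanding, the x-coefficient is −2ah = -4h; matching it to the data gives h = -2, and then k = 1.
So f(x) = 2(x + 2)² + 1.
Hence h = -2.

-2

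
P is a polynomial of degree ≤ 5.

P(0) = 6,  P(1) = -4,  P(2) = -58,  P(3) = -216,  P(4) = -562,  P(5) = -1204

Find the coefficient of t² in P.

-3

Write P(t) = at^5 + bt^4 + ct³ + dt² + et + p; the 6 given values yield a linear system in the 6 coefficients.
Solving, the leading coefficient vanishes, and P(t) = -t^4 - 4t³ - 3t² - 2t + 6.
The coefficient of t² is -3.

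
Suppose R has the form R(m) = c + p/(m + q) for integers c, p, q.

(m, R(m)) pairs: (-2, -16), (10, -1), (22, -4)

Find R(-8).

-10

(R(m) − c)(m + q) = p for each data point; the three points give a linear system in c and q, then p follows.
Solving: c = -6, q = -2, p = 40, so R(m) = -6 + 40/(m − 2).
Then R(-8) = -6 + 40/(-10) = -10.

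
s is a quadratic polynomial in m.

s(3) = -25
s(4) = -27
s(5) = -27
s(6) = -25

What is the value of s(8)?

Write s(m) = am² + bm + c; the 4 given values yield a linear system in the 3 coefficients.
Solving, s(m) = m² - 9m - 7.
Then s(8) = -15.

-15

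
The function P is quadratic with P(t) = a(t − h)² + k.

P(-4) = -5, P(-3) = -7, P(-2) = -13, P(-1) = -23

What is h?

First differences -2, -6, -10; second difference -4 = 2a, so a = -2.
Expanding, the t-coefficient is −2ah = 4h; matching it to the data gives h = -4, and then k = -5.
So P(t) = -2(t + 4)² − 5.
Hence h = -4.

-4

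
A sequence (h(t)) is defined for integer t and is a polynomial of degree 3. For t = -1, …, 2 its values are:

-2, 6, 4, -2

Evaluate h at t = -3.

Write h(t) = at³ + bt² + ct + d; the 4 given values yield a linear system in the 4 coefficients.
Solving, h(t) = t³ - 5t² + 2t + 6.
Then h(-3) = -72.

-72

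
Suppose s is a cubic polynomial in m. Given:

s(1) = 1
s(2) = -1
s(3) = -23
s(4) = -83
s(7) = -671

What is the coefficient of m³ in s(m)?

Write s(m) = am³ + bm² + cm + d; the 5 given values yield a linear system in the 4 coefficients.
Solving, s(m) = -3m³ + 8m² - 5m + 1.
The coefficient of m³ is -3.

-3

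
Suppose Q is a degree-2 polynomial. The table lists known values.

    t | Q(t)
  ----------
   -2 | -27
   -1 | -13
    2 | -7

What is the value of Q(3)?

-17

Write Q(t) = at² + bt + c; the 3 given values yield a linear system in the 3 coefficients.
Solving, Q(t) = -3t² + 5t - 5.
Then Q(3) = -17.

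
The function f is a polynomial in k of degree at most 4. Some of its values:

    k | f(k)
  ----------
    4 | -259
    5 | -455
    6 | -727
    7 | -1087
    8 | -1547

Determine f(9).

First differences: -196, -272, -360, -460. Second differences: -76, -88, -100. Third differences: -12, -12.
Level-3 differences are constant, so f has degree 3.
Fitting a degree-3 polynomial gives f(k) = -2k³ - 8k² - 2k + 5.
Then f(9) = -2119.

-2119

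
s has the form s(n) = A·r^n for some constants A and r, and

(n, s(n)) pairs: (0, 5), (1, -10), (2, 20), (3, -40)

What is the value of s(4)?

Consecutive ratio: -10/5 = -2, and 20/(-10) = -2, so r = -2.
Then A·(-2)^0 = 5 gives A = 5, and s(n) = 5·(-2)^n.
s(4) = 5·(-2)^4 = 80.

80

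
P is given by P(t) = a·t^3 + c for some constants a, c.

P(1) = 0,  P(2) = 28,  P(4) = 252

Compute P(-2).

-36

From P(1) = 0 and P(2) = 28: 1a + c = 0 and 8a + c = 28.
Subtracting: 7a = 28, so a = 4; then c = 0 − 4·1 = -4.
So P(t) = 4t³ − 4, and P(-2) = -36.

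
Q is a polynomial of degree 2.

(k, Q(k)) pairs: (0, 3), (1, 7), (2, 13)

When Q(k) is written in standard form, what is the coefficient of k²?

Write Q(k) = ak² + bk + c; the 3 given values yield a linear system in the 3 coefficients.
Solving, Q(k) = k² + 3k + 3.
The coefficient of k² is 1.

1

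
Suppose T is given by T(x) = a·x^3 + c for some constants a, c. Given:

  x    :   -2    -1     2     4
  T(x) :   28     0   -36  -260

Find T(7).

From T(-2) = 28 and T(-1) = 0: -8a + c = 28 and -1a + c = 0.
Subtracting: 7a = -28, so a = -4; then c = 28 − (-4)·(-8) = -4.
So T(x) = -4x³ − 4, and T(7) = -1376.

-1376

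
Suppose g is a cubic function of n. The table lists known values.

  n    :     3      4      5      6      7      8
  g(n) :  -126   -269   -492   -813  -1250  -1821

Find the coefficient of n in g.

-4

First differences: -143, -223, -321, -437, -571. Second differences: -80, -98, -116, -134. Third differences: -18, -18, -18.
Level-3 differences are constant, so g has degree 3.
Fitting a degree-3 polynomial gives g(n) = -3n³ - 4n² - 4n + 3.
The coefficient of n is -4.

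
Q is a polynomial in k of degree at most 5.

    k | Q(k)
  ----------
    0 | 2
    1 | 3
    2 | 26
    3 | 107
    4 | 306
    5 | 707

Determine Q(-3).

Write Q(k) = ak^5 + bk^4 + ck³ + dk² + ek + p; the 6 given values yield a linear system in the 6 coefficients.
Solving, the leading coefficient vanishes, and Q(k) = k^4 + 4k² - 4k + 2.
Then Q(-3) = 131.

131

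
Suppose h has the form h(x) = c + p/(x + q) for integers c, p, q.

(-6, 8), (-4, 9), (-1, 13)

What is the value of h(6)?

-1

(h(x) − c)(x + q) = p for each data point; the three points give a linear system in c and q, then p follows.
Solving: c = 5, q = -2, p = -24, so h(x) = 5 − 24/(x − 2).
Then h(6) = 5 − 24/4 = -1.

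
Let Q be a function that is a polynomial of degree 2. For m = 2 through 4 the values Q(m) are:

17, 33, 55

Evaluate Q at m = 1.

7

Write Q(m) = am² + bm + c; the 3 given values yield a linear system in the 3 coefficients.
Solving, Q(m) = 3m² + m + 3.
Then Q(1) = 7.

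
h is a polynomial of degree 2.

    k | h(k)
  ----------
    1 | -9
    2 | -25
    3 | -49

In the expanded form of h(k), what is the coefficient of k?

-4

Write h(k) = ak² + bk + c; the 3 given values yield a linear system in the 3 coefficients.
Solving, h(k) = -4k² - 4k - 1.
The coefficient of k is -4.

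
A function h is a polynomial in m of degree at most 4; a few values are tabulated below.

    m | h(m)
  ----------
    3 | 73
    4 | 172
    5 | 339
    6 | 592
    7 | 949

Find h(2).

24

Write h(m) = am^4 + bm³ + cm² + dm + e; the 5 given values yield a linear system in the 5 coefficients.
Solving, the leading coefficient vanishes, and h(m) = 3m³ - 2m² + 2m + 4.
Then h(2) = 24.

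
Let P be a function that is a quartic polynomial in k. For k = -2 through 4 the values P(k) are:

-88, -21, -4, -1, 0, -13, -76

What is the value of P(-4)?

-636

Write P(k) = ak^4 + bk³ + ck² + dk + e; the 7 given values yield a linear system in the 5 coefficients.
Solving, P(k) = -k^4 + 4k³ - 6k² + 6k - 4.
Then P(-4) = -636.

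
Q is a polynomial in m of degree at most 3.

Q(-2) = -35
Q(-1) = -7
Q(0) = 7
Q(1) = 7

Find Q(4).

First differences: 28, 14, 0. Second differences: -14, -14.
Level-2 differences are constant, so Q has degree 2.
Fitting a degree-2 polynomial gives Q(m) = -7m² + 7m + 7.
Then Q(4) = -77.

-77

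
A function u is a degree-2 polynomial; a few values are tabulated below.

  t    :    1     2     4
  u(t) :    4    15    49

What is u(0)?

Write u(t) = at² + bt + c; the 3 given values yield a linear system in the 3 coefficients.
Solving, u(t) = 2t² + 5t - 3.
The constant term is u(0) = -3.

-3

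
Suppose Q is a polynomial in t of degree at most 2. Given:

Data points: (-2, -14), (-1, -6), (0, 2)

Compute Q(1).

Write Q(t) = at² + bt + c; the 3 given values yield a linear system in the 3 coefficients.
Solving, the leading coefficient vanishes, and Q(t) = 8t + 2.
Then Q(1) = 10.

10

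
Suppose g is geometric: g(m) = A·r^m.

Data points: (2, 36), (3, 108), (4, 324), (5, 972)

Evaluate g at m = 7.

Consecutive ratio: 108/36 = 3, and 324/108 = 3, so r = 3.
Then A·3^2 = 36 gives A = 4, and g(m) = 4·3^m.
g(7) = 4·3^7 = 8748.

8748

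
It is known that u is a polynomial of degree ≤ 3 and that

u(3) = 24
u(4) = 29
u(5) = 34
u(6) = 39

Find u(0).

First differences: 5, 5, 5.
Level-1 differences are constant, so u has degree 1.
Fitting a degree-1 polynomial gives u(n) = 5n + 9.
Then u(0) = 9.

9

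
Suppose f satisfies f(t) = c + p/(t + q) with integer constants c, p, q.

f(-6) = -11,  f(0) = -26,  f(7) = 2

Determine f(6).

(f(t) − c)(t + q) = p for each data point; the three points give a linear system in c and q, then p follows.
Solving: c = -6, q = -2, p = 40, so f(t) = -6 + 40/(t − 2).
Then f(6) = -6 + 40/4 = 4.

4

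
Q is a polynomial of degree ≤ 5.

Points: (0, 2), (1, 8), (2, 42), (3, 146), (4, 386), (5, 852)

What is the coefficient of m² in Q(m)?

First differences: 6, 34, 104, 240, 466. Second differences: 28, 70, 136, 226. Third differences: 42, 66, 90. Fourth differences: 24, 24.
Level-4 differences are constant, so Q has degree 4.
Fitting a degree-4 polynomial gives Q(m) = m^4 + m³ + 4m² + 2.
The coefficient of m² is 4.

4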